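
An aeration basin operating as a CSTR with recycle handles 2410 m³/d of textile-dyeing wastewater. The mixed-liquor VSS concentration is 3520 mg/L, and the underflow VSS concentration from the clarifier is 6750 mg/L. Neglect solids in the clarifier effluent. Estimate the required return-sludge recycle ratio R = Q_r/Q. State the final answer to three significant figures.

R ≈ 1.09

Solids balance on the clarifier gives (1+R)X = R·X_r, so R = X/(X_r − X) = 3520 / (6750 − 3520) = 1.090.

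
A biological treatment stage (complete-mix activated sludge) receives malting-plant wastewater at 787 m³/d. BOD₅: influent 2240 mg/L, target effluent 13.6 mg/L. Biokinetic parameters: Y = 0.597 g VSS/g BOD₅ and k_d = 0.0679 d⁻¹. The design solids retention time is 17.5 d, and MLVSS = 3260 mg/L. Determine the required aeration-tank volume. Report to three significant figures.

V ≈ 2570 m³

Steady-state biomass mass balance: V·X·(1 + k_d·θ_c) = Y·Q·(S₀ − S)·θ_c, so V = 0.597 × 787 × (2240 − 13.6) × 17.5 / [3260 × (1 + 0.0679 × 17.5)] = 1.83×10^7 / 7134 = 2566 m³.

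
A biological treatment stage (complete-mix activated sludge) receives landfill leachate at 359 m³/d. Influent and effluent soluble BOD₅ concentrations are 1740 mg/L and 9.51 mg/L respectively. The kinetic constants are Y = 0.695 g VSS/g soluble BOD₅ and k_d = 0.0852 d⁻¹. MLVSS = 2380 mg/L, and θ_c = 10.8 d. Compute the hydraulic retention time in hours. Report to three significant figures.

Steady-state biomass mass balance: V·X·(1 + k_d·θ_c) = Y·Q·(S₀ − S)·θ_c, so V = 0.695 × 359 × (1740 − 9.51) × 10.8 / [2380 × (1 + 0.0852 × 10.8)] = 4.66×10^6 / 4570 = 1020 m³.
Hydraulic retention time τ = V/Q = 1020 / 359 = 2.842 d = 68.21 h.

τ ≈ 68.2 h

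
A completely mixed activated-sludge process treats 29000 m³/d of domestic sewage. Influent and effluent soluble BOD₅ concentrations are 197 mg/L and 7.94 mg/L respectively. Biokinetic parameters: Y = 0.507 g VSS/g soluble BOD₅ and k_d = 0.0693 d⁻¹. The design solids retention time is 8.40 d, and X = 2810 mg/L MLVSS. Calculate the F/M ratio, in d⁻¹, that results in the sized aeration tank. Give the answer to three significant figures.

F/M ≈ 0.387 d⁻¹

Steady-state biomass mass balance: V·X·(1 + k_d·θ_c) = Y·Q·(S₀ − S)·θ_c, so V = 0.507 × 29000 × (197 − 7.94) × 8.40 / [2810 × (1 + 0.0693 × 8.40)] = 2.33×10^7 / 4446 = 5252 m³.
F/M = applied load / biomass = Q·S₀/(V·X) = 29000 × 197 / (5252 × 2810) = 0.3871 d⁻¹.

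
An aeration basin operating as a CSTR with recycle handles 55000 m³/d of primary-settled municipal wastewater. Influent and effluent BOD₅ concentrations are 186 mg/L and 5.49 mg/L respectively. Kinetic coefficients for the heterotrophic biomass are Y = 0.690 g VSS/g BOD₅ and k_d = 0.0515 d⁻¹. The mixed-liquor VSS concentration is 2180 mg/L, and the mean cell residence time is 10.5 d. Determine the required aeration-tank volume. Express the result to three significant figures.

From the SRT design equation V = Y Q (S₀−S) θ_c / [X (1 + k_d θ_c)] = 0.690 × 55000 × (186 − 5.49) × 10.5 / [2180 × (1 + 0.0515 × 10.5)] = 7.19×10^7 / 3359 = 21415 m³.

V ≈ 21400 m³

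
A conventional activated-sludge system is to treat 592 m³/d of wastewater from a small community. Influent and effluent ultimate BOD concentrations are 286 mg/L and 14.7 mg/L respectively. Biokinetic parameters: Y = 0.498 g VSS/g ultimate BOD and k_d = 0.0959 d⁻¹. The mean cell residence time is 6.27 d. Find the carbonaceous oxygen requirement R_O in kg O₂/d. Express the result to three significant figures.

Y_obs = Y / (1 + k_d θ_c) = 0.498 / (1 + 0.0959 × 6.27) = 0.498 / 1.601 = 0.3110.
ΔS = 286 − 14.7 = 271.3 mg/L, so the substrate removal rate is 592 × 271.3/1000 = 160.6 kg ultimate BOD/d.
Biomass synthesised: P_X = Y_obs × 160.6 = 49.95 kg VSS/d.
R_O = Q·ΔS − 1.42 P_X = 160.6 − 70.93 = 89.68 kg O₂/d.

R_O ≈ 89.7 kg O₂/d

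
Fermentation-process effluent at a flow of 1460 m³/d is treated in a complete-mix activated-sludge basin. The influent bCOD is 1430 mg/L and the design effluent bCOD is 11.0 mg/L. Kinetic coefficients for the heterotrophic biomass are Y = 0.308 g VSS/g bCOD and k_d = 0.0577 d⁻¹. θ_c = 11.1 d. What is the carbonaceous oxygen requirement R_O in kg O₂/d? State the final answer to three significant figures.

Y_obs = Y / (1 + k_d θ_c) = 0.308 / (1 + 0.0577 × 11.1) = 0.308 / 1.640 = 0.1878.
Q·(S₀ − S) = 1460 × (1430 − 11.0) × 10⁻³ = 2072 kg/d removed.
Net sludge production P_X = 0.1878 × 2072 = 389.0 kg VSS/d.
R_O = Q·ΔS − 1.42 P_X = 2072 − 552.3 = 1519 kg O₂/d.

R_O ≈ 1520 kg O₂/d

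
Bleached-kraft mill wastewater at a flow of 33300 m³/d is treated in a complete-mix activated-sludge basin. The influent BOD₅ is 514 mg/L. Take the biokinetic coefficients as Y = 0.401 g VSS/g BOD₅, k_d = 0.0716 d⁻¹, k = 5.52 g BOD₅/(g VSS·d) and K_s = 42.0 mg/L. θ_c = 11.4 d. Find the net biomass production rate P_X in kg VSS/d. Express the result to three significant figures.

For a completely mixed reactor with recycle the Lawrence–McCarty relation gives S = K_s·(1 + k_d·θ_c) / [θ_c·(Y·k − k_d) − 1] = 42.0 × (1 + 0.0716 × 11.4) / [11.4 × (0.401 × 5.52 − 0.0716) − 1] = 76.28 / 23.42 = 3.257 mg/L.
The observed yield is Y_obs = Y/(1 + k_d·θ_c) = 0.401 / (1 + 0.0716 × 11.4) = 0.401 / 1.816 = 0.2208 g VSS per g BOD₅ removed.
Q·(S₀ − S) = 33300 × (514 − 3.26) × 10⁻³ = 17008 kg/d removed.
P_X = Y_obs · Q(S₀ − S) = 0.2208 × 17008 = 3755 kg VSS/d.

P_X ≈ 3760 kg VSS/d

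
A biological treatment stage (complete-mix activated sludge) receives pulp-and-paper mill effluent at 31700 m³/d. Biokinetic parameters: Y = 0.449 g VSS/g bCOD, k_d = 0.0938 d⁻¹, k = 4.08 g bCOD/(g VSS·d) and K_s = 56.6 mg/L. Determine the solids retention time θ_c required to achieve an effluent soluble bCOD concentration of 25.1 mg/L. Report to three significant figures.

From 1/θ_c = Y·k·S/(K_s + S) − k_d: Y·k·S/(K_s+S) = 0.449 × 4.08 × 25.1 / (56.6 + 25.1) = 0.5628 d⁻¹.
Then 1/θ_c = μ − k_d = 0.5628 − 0.0938 = 0.4690 d⁻¹, giving θ_c = 2.132 d.

θ_c ≈ 2.13 d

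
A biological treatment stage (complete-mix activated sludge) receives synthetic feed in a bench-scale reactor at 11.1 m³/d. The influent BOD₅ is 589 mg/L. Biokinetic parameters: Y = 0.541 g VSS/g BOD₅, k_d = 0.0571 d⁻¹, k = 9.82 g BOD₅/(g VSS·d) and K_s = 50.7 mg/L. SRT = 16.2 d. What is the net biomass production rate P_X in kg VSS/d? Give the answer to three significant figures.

P_X ≈ 1.83 kg VSS/d

Effluent substrate depends only on kinetics and SRT: S = K_s(1 + k_d θ_c) / [θ_c(Yk − k_d) − 1] = 50.7 × (1 + 0.0571 × 16.2) / [16.2 × (0.541 × 9.82 − 0.0571) − 1] = 97.60 / 84.14 = 1.160 mg/L.
Correct the yield for decay: Y_obs = Y/(1 + k_d θ_c) = 0.541 / (1 + 0.0571 × 16.2) = 0.541 / 1.925 = 0.2810.
Mass of BOD₅ removed per day: Q(S₀ − S) = 11.1 × 587.8 g/m³ = 6.525 kg/d.
So the net sludge growth is P_X = 0.2810 × 6.525 = 1.834 kg VSS/d.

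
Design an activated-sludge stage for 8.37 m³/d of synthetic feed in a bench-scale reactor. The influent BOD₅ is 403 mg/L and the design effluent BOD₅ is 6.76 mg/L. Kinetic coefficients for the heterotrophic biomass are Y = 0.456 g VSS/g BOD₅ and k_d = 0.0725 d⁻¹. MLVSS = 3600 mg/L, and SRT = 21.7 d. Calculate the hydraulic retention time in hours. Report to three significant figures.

τ ≈ 10.2 h

From the SRT design equation V = Y Q (S₀−S) θ_c / [X (1 + k_d θ_c)] = 0.456 × 8.37 × (403 − 6.76) × 21.7 / [3600 × (1 + 0.0725 × 21.7)] = 3.28×10^4 / 9264 = 3.543 m³.
τ = V/Q = 3.543/8.37 = 0.4233 d, or 10.16 h.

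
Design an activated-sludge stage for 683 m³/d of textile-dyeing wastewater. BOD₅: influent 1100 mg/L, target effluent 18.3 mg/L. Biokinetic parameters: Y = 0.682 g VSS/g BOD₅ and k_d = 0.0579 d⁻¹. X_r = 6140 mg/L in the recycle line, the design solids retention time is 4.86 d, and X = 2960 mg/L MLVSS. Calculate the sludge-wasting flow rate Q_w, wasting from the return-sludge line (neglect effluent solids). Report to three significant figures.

Q_w ≈ 64.0 m³/d

Rearranging the biomass balance for a CMAS with decay, V = Y·Q·ΔS·θ_c / [X·(1+k_d θ_c)] = 0.682 × 683 × (1100 − 18.3) × 4.86 / [2960 × (1 + 0.0579 × 4.86)] = 2.45×10^6 / 3793 = 645.6 m³.
θ_c = V·X/(Q_w·X_r) when wasting from the recycle, so Q_w = V·X/(θ_c·X_r) = 645.6 × 2960 / (4.86 × 6140) = 64.04 m³/d.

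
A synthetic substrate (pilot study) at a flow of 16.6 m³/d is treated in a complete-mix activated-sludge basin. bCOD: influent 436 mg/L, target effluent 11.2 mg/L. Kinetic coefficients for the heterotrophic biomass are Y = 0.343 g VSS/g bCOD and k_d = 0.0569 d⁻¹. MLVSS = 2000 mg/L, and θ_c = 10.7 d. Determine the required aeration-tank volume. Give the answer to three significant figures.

V ≈ 8.04 m³

From the SRT design equation V = Y Q (S₀−S) θ_c / [X (1 + k_d θ_c)] = 0.343 × 16.6 × (436 − 11.2) × 10.7 / [2000 × (1 + 0.0569 × 10.7)] = 2.59×10^4 / 3218 = 8.043 m³.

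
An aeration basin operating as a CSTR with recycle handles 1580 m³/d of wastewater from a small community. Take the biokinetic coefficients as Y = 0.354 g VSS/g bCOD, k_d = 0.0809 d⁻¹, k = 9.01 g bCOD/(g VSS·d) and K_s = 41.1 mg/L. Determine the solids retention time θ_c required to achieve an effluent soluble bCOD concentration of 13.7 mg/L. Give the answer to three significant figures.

θ_c ≈ 1.40 d

At the target effluent, Y k S/(K_s+S) = 0.354×9.01×13.7/54.80 = 0.7974 d⁻¹.
θ_c = 1/(μ − k_d) = 1/(0.7974 − 0.0809) = 1/0.7165 = 1.396 d.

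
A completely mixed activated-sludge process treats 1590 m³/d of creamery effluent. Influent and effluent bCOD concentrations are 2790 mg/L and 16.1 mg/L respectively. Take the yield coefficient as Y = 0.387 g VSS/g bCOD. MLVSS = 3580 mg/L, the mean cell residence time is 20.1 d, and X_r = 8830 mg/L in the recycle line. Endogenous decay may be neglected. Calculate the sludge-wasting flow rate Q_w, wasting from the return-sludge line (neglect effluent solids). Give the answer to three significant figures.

Biomass mass balance (decay neglected): V·X = Y·Q·(S₀ − S)·θ_c, so V = 0.387 × 1590 × (2790 − 16.1) × 20.1 / 3580 = 9583 m³.
θ_c = V·X/(Q_w·X_r) when wasting from the recycle, so Q_w = V·X/(θ_c·X_r) = 9583 × 3580 / (20.1 × 8830) = 193.3 m³/d.

Q_w ≈ 193 m³/d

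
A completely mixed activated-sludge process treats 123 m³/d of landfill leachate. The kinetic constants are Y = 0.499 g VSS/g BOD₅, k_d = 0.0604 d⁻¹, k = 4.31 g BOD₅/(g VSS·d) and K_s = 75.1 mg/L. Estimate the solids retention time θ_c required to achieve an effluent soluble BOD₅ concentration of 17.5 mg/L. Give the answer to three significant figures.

From 1/θ_c = Y·k·S/(K_s + S) − k_d: Y·k·S/(K_s+S) = 0.499 × 4.31 × 17.5 / (75.1 + 17.5) = 0.4064 d⁻¹.
θ_c = 1/(μ − k_d) = 1/(0.4064 − 0.0604) = 1/0.3460 = 2.890 d.

θ_c ≈ 2.89 d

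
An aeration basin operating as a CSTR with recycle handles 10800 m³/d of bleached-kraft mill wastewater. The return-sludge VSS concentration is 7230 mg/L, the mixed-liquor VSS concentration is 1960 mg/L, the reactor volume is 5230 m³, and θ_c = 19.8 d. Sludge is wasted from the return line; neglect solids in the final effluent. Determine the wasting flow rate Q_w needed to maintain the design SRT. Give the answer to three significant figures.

Q_w ≈ 71.6 m³/d

θ_c = V·X/(Q_w·X_r) when wasting from the recycle, so Q_w = V·X/(θ_c·X_r) = 5230 × 1960 / (19.8 × 7230) = 71.61 m³/d.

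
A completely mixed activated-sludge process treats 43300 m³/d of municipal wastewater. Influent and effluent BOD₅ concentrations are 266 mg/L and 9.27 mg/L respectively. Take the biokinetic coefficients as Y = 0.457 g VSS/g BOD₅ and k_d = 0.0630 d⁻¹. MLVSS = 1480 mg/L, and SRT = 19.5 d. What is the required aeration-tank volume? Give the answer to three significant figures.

V ≈ 30000 m³

From the SRT design equation V = Y Q (S₀−S) θ_c / [X (1 + k_d θ_c)] = 0.457 × 43300 × (266 − 9.27) × 19.5 / [1480 × (1 + 0.0630 × 19.5)] = 9.91×10^7 / 3298 = 30036 m³.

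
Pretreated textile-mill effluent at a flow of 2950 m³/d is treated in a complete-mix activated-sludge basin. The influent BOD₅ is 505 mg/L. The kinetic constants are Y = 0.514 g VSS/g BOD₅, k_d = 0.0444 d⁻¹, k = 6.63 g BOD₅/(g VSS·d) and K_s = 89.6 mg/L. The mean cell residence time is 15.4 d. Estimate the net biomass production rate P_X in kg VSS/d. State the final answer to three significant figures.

For a completely mixed reactor with recycle the Lawrence–McCarty relation gives S = K_s·(1 + k_d·θ_c) / [θ_c·(Y·k − k_d) − 1] = 89.6 × (1 + 0.0444 × 15.4) / [15.4 × (0.514 × 6.63 − 0.0444) − 1] = 150.9 / 50.80 = 2.970 mg/L.
The observed yield is Y_obs = Y/(1 + k_d·θ_c) = 0.514 / (1 + 0.0444 × 15.4) = 0.514 / 1.684 = 0.3053 g VSS per g BOD₅ removed.
Substrate removed = Q·(S₀ − S) = 2950 m³/d × (505 − 2.97) g/m³ = 1.48×10^6 g/d = 1481 kg/d.
P_X = Y_obs · Q(S₀ − S) = 0.3053 × 1481 = 452.1 kg VSS/d.

P_X ≈ 452 kg VSS/d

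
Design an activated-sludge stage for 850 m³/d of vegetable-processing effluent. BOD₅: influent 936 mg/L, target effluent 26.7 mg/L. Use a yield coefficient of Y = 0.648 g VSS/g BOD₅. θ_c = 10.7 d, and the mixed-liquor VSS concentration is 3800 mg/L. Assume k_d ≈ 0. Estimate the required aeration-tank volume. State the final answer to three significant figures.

Biomass mass balance (decay neglected): V·X = Y·Q·(S₀ − S)·θ_c, so V = 0.648 × 850 × (936 − 26.7) × 10.7 / 3800 = 1410 m³.

V ≈ 1410 m³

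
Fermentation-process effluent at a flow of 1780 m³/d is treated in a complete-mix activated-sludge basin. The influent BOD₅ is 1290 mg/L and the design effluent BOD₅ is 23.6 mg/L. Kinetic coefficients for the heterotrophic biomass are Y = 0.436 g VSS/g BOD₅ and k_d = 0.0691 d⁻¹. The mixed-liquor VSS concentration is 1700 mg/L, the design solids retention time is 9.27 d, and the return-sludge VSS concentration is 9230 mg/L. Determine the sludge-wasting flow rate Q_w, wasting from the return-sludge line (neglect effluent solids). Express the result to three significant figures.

Steady-state biomass mass balance: V·X·(1 + k_d·θ_c) = Y·Q·(S₀ − S)·θ_c, so V = 0.436 × 1780 × (1290 − 23.6) × 9.27 / [1700 × (1 + 0.0691 × 9.27)] = 9.11×10^6 / 2789 = 3267 m³.
Wasting from the return line (neglecting effluent solids): Q_w = V·X / (θ_c·X_r) = 3267 × 1700 / (9.27 × 9230) = 64.91 m³/d.

Q_w ≈ 64.9 m³/d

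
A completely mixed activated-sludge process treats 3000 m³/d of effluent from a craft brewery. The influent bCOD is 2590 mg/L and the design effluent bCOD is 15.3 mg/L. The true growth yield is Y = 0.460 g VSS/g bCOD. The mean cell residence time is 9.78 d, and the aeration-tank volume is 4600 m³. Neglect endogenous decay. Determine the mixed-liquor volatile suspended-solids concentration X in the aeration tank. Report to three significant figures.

X = Y·Q·ΔS·θ_c / V = 0.460 × 3000 × (2590 − 15.3) × 9.78 / 4600 = 7554 mg/L.

X ≈ 7550 mg/L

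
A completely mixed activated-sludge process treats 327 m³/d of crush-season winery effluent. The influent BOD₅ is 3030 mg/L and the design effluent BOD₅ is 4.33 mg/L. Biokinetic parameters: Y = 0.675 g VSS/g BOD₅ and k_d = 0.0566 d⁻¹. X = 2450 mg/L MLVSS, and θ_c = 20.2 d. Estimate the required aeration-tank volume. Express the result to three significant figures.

Rearranging the biomass balance for a CMAS with decay, V = Y·Q·ΔS·θ_c / [X·(1+k_d θ_c)] = 0.675 × 327 × (3030 − 4.33) × 20.2 / [2450 × (1 + 0.0566 × 20.2)] = 1.35×10^7 / 5251 = 2569 m³.

V ≈ 2570 m³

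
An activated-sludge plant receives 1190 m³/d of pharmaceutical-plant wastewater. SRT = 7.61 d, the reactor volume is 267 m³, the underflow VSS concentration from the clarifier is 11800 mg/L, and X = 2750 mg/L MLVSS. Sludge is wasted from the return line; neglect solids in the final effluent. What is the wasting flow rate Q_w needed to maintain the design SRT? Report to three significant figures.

Q_w ≈ 8.18 m³/d

Q_w = (V·X)/(θ_c X_r) = 267.0 × 2750 / (7.61 × 11800) = 8.177 m³/d.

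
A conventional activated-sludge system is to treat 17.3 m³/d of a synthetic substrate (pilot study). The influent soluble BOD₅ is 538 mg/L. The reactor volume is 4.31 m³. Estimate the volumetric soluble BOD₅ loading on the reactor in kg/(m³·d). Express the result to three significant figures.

L_v ≈ 2.16 kg soluble BOD₅/(m³·d)

Applied soluble BOD₅ load per unit volume = Q·S₀/V = (17.3 × 538/1000)/4.310 = 2.159 kg soluble BOD₅·m⁻³·d⁻¹.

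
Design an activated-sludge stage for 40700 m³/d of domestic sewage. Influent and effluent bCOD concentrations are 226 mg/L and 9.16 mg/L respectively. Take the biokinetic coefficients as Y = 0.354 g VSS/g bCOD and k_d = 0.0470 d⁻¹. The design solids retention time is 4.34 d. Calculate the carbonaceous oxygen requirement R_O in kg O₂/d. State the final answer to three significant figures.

R_O ≈ 5140 kg O₂/d

Observed yield with endogenous decay: Y_obs = Y / (1 + k_d·θ_c) = 0.354 / (1 + 0.0470 × 4.34) = 0.354 / 1.204 = 0.2940 g VSS/g bCOD.
Mass of bCOD removed per day: Q(S₀ − S) = 40700 × 216.8 g/m³ = 8825 kg/d.
Biomass synthesised: P_X = Y_obs × 8825 = 2595 kg VSS/d.
R_O = Q·ΔS − 1.42 P_X = 8825 − 3685 = 5141 kg O₂/d.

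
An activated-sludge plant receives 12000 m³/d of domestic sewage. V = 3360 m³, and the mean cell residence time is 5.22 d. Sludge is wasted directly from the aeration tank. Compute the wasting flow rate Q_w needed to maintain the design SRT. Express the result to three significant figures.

With mixed-liquor wasting, θ_c = V/Q_w, so Q_w = V/θ_c = 3360/5.22 = 643.7 m³/d.

Q_w ≈ 644 m³/d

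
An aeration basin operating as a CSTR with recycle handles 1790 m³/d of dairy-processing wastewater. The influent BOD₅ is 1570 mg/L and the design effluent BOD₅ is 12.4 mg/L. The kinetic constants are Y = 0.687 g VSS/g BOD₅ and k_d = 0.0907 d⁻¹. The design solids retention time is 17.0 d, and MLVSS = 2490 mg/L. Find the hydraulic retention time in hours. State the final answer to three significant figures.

τ ≈ 69.0 h

Rearranging the biomass balance for a CMAS with decay, V = Y·Q·ΔS·θ_c / [X·(1+k_d θ_c)] = 0.687 × 1790 × (1570 − 12.4) × 17.0 / [2490 × (1 + 0.0907 × 17.0)] = 3.26×10^7 / 6329 = 5145 m³.
HRT = V/Q = 5145 m³ / 1790 m³·d⁻¹ = 2.874 d × 24 = 68.98 h.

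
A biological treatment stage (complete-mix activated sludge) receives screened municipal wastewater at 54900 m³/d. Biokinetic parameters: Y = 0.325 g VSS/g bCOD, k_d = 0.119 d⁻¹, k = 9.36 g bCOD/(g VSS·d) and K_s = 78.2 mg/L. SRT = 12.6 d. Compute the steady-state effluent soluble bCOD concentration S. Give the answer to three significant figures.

S ≈ 5.46 mg/L

Effluent substrate depends only on kinetics and SRT: S = K_s(1 + k_d θ_c) / [θ_c(Yk − k_d) − 1] = 78.2 × (1 + 0.119 × 12.6) / [12.6 × (0.325 × 9.36 − 0.119) − 1] = 195.5 / 35.83 = 5.455 mg/L.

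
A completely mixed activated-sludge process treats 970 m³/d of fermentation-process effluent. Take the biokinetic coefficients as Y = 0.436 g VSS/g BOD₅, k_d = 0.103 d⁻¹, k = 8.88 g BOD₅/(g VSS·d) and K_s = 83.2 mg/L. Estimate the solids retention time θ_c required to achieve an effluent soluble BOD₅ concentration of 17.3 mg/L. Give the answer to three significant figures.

Specific growth rate at S = 17.3 mg/L: μ = YkS/(K_s+S) = 0.436·8.88·17.3/(83.2+17.3) = 0.6665 d⁻¹.
Then 1/θ_c = μ − k_d = 0.6665 − 0.103 = 0.5635 d⁻¹, giving θ_c = 1.775 d.

θ_c ≈ 1.77 d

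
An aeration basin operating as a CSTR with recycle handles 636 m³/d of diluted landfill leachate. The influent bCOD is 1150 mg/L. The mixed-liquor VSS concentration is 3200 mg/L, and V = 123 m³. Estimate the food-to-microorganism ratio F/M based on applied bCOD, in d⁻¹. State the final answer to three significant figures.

Food-to-microorganism ratio F/M = Q S₀ / (V X) = 636 × 1150 / (123.0 × 3200) = 1.858 d⁻¹.

F/M ≈ 1.86 d⁻¹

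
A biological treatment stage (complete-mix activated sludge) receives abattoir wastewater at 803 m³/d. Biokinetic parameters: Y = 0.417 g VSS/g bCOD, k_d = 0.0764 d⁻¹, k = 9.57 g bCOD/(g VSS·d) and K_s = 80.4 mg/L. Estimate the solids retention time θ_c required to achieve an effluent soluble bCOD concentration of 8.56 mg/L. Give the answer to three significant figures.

At the target effluent, Y k S/(K_s+S) = 0.417×9.57×8.56/88.96 = 0.3840 d⁻¹.
1/θ_c = 0.3840 − 0.0764 = 0.3076 d⁻¹, so θ_c = 3.251 d.

θ_c ≈ 3.25 d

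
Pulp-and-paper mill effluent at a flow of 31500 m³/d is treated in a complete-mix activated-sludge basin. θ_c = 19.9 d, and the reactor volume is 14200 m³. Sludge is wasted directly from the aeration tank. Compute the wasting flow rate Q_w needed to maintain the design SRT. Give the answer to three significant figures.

Q_w ≈ 714 m³/d

For wasting at MLVSS concentration, Q_w = V/θ_c = 14200/19.9 = 713.6 m³/d.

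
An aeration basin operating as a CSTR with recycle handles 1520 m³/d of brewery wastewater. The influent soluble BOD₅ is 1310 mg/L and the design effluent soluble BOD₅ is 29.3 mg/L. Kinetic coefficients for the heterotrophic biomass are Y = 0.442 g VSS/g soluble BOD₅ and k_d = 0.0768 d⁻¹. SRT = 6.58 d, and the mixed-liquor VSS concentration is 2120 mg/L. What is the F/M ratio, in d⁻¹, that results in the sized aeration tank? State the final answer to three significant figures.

Rearranging the biomass balance for a CMAS with decay, V = Y·Q·ΔS·θ_c / [X·(1+k_d θ_c)] = 0.442 × 1520 × (1310 − 29.3) × 6.58 / [2120 × (1 + 0.0768 × 6.58)] = 5.66×10^6 / 3191 = 1774 m³.
F/M = Q·S₀ / (V·X) = 1520 × 1310 / (1774 × 2120) = 0.5294 g soluble BOD₅·(g VSS·d)⁻¹.

F/M ≈ 0.529 d⁻¹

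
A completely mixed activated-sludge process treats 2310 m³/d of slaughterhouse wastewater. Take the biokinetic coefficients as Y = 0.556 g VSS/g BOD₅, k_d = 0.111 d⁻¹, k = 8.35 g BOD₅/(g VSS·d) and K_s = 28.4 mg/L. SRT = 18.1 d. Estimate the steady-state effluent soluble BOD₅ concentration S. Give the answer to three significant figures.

Effluent substrate depends only on kinetics and SRT: S = K_s(1 + k_d θ_c) / [θ_c(Yk − k_d) − 1] = 28.4 × (1 + 0.111 × 18.1) / [18.1 × (0.556 × 8.35 − 0.111) − 1] = 85.46 / 81.02 = 1.055 mg/L.

S ≈ 1.05 mg/L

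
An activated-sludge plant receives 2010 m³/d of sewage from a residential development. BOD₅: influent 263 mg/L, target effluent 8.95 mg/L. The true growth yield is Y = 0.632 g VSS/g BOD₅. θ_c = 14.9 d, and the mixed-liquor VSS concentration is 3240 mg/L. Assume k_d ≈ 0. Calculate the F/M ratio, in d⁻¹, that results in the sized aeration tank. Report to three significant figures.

F/M ≈ 0.110 d⁻¹

Biomass mass balance (decay neglected): V·X = Y·Q·(S₀ − S)·θ_c, so V = 0.632 × 2010 × (263 − 8.95) × 14.9 / 3240 = 1484 m³.
Food-to-microorganism ratio F/M = Q S₀ / (V X) = 2010 × 263 / (1484 × 3240) = 0.1099 d⁻¹.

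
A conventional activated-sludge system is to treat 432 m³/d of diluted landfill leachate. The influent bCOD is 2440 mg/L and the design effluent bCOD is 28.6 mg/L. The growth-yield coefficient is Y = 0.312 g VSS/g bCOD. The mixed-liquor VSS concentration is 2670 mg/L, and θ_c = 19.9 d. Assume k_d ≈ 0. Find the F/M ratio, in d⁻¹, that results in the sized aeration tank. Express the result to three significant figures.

F/M ≈ 0.163 d⁻¹

With k_d = 0 the design equation reduces to V = Y Q (S₀−S) θ_c / X = 0.312 × 432 × (2440 − 28.6) × 19.9 / 2670 = 2422 m³.
Food-to-microorganism ratio F/M = Q S₀ / (V X) = 432 × 2440 / (2422 × 2670) = 0.1630 d⁻¹.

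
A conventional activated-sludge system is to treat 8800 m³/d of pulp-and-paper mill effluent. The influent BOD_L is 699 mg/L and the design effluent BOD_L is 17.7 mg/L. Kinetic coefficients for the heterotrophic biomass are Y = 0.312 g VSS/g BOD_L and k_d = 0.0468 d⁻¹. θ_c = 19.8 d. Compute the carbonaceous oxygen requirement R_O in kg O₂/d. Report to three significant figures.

Observed yield with endogenous decay: Y_obs = Y / (1 + k_d·θ_c) = 0.312 / (1 + 0.0468 × 19.8) = 0.312 / 1.927 = 0.1619 g VSS/g BOD_L.
Q·(S₀ − S) = 8800 × (699 − 17.7) × 10⁻³ = 5995 kg/d removed.
Biomass synthesised: P_X = Y_obs × 5995 = 970.9 kg VSS/d.
R_O = Q·ΔS − 1.42 P_X = 5995 − 1379 = 4617 kg O₂/d.

R_O ≈ 4620 kg O₂/d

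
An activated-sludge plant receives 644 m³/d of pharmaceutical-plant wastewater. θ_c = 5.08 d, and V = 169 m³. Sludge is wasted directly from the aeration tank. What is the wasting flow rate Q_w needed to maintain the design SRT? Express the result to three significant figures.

With mixed-liquor wasting, θ_c = V/Q_w, so Q_w = V/θ_c = 169.0/5.08 = 33.27 m³/d.

Q_w ≈ 33.3 m³/d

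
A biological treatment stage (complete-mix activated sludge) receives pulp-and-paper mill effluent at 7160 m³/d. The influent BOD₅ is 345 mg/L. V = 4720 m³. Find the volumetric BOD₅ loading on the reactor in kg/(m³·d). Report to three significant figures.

Applied BOD₅ load per unit volume = Q·S₀/V = (7160 × 345/1000)/4720 = 0.5233 kg BOD₅·m⁻³·d⁻¹.

L_v ≈ 0.523 kg BOD₅/(m³·d)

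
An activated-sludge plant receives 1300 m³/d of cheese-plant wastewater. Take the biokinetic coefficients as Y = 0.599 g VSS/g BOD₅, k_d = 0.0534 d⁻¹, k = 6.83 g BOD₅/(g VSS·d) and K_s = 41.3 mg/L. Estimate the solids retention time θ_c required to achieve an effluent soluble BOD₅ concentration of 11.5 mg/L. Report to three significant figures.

At the target effluent, Y k S/(K_s+S) = 0.599×6.83×11.5/52.80 = 0.8911 d⁻¹.
Then 1/θ_c = μ − k_d = 0.8911 − 0.0534 = 0.8377 d⁻¹, giving θ_c = 1.194 d.

θ_c ≈ 1.19 d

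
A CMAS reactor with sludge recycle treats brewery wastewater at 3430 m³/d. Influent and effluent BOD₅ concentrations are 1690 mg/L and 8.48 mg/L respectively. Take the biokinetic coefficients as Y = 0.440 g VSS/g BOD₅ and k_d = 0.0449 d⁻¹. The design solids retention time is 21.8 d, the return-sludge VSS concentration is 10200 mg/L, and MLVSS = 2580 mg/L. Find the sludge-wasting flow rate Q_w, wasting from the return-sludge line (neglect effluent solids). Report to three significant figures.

Q_w ≈ 126 m³/d

Steady-state biomass mass balance: V·X·(1 + k_d·θ_c) = Y·Q·(S₀ − S)·θ_c, so V = 0.440 × 3430 × (1690 − 8.48) × 21.8 / [2580 × (1 + 0.0449 × 21.8)] = 5.53×10^7 / 5105 = 10836 m³.
Wasting from the return line (neglecting effluent solids): Q_w = V·X / (θ_c·X_r) = 10836 × 2580 / (21.8 × 10200) = 125.7 m³/d.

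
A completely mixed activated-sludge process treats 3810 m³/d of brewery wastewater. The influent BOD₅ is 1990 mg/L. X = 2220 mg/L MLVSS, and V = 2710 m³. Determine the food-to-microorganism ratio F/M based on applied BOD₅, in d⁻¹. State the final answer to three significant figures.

F/M = applied load / biomass = Q·S₀/(V·X) = 3810 × 1990 / (2710 × 2220) = 1.260 d⁻¹.

F/M ≈ 1.26 d⁻¹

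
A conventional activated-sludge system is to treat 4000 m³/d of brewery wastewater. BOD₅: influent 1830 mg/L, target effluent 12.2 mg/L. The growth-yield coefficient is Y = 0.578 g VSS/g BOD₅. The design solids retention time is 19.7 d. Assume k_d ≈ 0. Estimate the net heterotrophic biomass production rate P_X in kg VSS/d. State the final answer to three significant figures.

Since k_d ≈ 0, Y_obs = Y = 0.578 g VSS/g BOD₅.
Q·(S₀ − S) = 4000 × (1830 − 12.2) × 10⁻³ = 7271 kg/d removed.
Net biomass production P_X = Y_obs × Q·(S₀ − S) = 0.5780 × 7271 = 4203 kg VSS/d.

P_X ≈ 4200 kg VSS/d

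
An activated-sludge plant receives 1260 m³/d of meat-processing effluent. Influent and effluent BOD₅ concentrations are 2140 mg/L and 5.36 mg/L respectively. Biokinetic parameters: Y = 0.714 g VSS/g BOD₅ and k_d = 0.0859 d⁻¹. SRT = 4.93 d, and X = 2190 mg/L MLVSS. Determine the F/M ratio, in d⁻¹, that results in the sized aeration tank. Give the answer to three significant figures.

F/M ≈ 0.405 d⁻¹

Steady-state biomass mass balance: V·X·(1 + k_d·θ_c) = Y·Q·(S₀ − S)·θ_c, so V = 0.714 × 1260 × (2140 − 5.36) × 4.93 / [2190 × (1 + 0.0859 × 4.93)] = 9.47×10^6 / 3117 = 3037 m³.
Food-to-microorganism ratio F/M = Q S₀ / (V X) = 1260 × 2140 / (3037 × 2190) = 0.4054 d⁻¹.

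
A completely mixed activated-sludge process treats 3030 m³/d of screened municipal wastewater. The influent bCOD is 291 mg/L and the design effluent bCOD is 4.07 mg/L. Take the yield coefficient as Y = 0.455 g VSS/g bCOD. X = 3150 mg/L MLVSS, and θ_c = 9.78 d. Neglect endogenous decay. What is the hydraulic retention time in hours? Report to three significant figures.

Biomass mass balance (decay neglected): V·X = Y·Q·(S₀ − S)·θ_c, so V = 0.455 × 3030 × (291 − 4.07) × 9.78 / 3150 = 1228 m³.
HRT = V/Q = 1228 m³ / 3030 m³·d⁻¹ = 0.4053 d × 24 = 9.728 h.

τ ≈ 9.73 h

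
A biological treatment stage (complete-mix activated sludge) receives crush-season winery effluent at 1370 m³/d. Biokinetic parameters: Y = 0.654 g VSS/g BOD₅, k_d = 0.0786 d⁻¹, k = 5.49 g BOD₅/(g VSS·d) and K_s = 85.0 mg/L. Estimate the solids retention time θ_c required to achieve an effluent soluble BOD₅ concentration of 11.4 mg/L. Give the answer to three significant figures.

θ_c ≈ 2.89 d

From 1/θ_c = Y·k·S/(K_s + S) − k_d: Y·k·S/(K_s+S) = 0.654 × 5.49 × 11.4 / (85.0 + 11.4) = 0.4246 d⁻¹.
1/θ_c = 0.4246 − 0.0786 = 0.3460 d⁻¹, so θ_c = 2.890 d.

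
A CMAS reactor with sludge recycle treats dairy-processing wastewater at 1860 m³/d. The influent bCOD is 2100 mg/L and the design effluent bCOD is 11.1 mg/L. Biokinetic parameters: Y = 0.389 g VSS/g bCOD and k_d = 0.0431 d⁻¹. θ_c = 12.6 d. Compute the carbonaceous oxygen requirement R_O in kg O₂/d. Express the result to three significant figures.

Y_obs = Y / (1 + k_d θ_c) = 0.389 / (1 + 0.0431 × 12.6) = 0.389 / 1.543 = 0.2521.
Substrate removed = Q·(S₀ − S) = 1860 m³/d × (2100 − 11.1) g/m³ = 3.89×10^6 g/d = 3885 kg/d.
P_X = Y_obs·Q·(S₀ − S) = 0.2521 × 3885 = 979.5 kg VSS/d.
R_O = Q·(S₀ − S) − 1.42·P_X = 3885 − 1.42 × 979.5 = 2494 kg O₂/d.

R_O ≈ 2490 kg O₂/d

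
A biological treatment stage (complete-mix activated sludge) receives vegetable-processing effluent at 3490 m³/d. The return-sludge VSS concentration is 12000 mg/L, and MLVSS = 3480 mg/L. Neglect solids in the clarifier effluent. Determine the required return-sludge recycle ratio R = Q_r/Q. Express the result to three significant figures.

Mass balance around the secondary clarifier (neglecting effluent solids): R = X / (X_r − X) = 3480 / (12000 − 3480) = 0.4085.

R ≈ 0.408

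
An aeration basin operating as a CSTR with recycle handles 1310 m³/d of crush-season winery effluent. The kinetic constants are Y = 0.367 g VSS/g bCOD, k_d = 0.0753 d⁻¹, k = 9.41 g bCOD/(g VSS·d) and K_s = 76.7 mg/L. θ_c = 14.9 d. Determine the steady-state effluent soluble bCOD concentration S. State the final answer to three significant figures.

S ≈ 3.30 mg/L

Effluent substrate depends only on kinetics and SRT: S = K_s(1 + k_d θ_c) / [θ_c(Yk − k_d) − 1] = 76.7 × (1 + 0.0753 × 14.9) / [14.9 × (0.367 × 9.41 − 0.0753) − 1] = 162.8 / 49.33 = 3.299 mg/L.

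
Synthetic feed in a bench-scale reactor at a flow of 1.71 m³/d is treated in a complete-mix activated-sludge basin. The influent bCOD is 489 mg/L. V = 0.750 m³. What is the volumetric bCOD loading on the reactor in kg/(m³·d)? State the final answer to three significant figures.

L_v = Q S₀ / V = 1.71 × 489 × 10⁻³ / 0.7500 = 1.115 kg/(m³·d).

L_v ≈ 1.11 kg bCOD/(m³·d)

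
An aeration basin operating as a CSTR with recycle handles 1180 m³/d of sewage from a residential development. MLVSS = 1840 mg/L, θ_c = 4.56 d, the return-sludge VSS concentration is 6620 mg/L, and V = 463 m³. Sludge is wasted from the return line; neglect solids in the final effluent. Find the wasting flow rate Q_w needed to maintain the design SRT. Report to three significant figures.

Q_w = (V·X)/(θ_c X_r) = 463.0 × 1840 / (4.56 × 6620) = 28.22 m³/d.

Q_w ≈ 28.2 m³/d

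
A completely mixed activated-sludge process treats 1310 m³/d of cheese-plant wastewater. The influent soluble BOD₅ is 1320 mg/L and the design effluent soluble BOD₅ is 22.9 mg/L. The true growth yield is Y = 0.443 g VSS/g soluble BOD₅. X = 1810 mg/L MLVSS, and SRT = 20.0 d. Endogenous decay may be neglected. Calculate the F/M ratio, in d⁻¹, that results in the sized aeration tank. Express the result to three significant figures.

V·X = Y·Q·ΔS·θ_c gives V = 0.443 × 1310 × (1320 − 22.9) × 20.0 / 1810 = 8318 m³.
F/M = Q·S₀ / (V·X) = 1310 × 1320 / (8318 × 1810) = 0.1149 g soluble BOD₅·(g VSS·d)⁻¹.

F/M ≈ 0.115 d⁻¹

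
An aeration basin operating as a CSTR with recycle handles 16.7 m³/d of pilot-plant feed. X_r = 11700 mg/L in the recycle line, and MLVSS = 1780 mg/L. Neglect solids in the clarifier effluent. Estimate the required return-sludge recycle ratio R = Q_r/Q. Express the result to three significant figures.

R ≈ 0.179

Mass balance around the secondary clarifier (neglecting effluent solids): R = X / (X_r − X) = 1780 / (11700 − 1780) = 0.1794.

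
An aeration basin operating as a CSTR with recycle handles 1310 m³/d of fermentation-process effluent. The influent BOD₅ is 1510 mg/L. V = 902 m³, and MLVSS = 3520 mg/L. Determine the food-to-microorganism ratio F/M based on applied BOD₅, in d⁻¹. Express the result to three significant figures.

F/M = applied load / biomass = Q·S₀/(V·X) = 1310 × 1510 / (902.0 × 3520) = 0.6230 d⁻¹.

F/M ≈ 0.623 d⁻¹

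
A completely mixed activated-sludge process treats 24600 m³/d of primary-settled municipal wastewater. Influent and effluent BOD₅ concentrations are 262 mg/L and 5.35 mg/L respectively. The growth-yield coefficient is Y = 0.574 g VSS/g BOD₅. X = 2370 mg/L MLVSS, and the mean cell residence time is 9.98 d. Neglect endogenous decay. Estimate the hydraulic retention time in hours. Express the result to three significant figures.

V·X = Y·Q·ΔS·θ_c gives V = 0.574 × 24600 × (262 − 5.35) × 9.98 / 2370 = 15261 m³.
Hydraulic retention time τ = V/Q = 15261 / 24600 = 0.6203 d = 14.89 h.

τ ≈ 14.9 h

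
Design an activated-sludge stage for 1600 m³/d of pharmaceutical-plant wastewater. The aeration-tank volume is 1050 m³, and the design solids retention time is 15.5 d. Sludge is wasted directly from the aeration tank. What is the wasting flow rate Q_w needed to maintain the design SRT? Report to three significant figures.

Q_w ≈ 67.7 m³/d

Wasting from the aeration tank: Q_w = V / θ_c = 1050 / 15.5 = 67.74 m³/d.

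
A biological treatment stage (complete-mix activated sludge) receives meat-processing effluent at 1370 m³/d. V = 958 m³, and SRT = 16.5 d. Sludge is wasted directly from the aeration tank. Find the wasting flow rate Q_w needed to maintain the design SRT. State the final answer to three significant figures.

Wasting from the aeration tank: Q_w = V / θ_c = 958.0 / 16.5 = 58.06 m³/d.

Q_w ≈ 58.1 m³/d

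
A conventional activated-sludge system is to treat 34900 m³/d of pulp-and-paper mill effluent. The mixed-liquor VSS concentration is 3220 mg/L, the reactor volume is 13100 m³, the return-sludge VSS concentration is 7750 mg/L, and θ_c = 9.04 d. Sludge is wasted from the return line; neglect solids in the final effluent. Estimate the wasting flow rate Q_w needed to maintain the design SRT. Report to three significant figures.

Q_w ≈ 602 m³/d

Q_w = (V·X)/(θ_c X_r) = 13100 × 3220 / (9.04 × 7750) = 602.1 m³/d.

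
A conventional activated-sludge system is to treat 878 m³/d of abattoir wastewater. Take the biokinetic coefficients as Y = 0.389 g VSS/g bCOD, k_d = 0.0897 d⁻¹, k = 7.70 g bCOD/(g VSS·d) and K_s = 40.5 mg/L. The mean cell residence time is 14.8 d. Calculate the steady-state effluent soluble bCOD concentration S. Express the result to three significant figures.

For a completely mixed reactor with recycle the Lawrence–McCarty relation gives S = K_s·(1 + k_d·θ_c) / [θ_c·(Y·k − k_d) − 1] = 40.5 × (1 + 0.0897 × 14.8) / [14.8 × (0.389 × 7.70 − 0.0897) − 1] = 94.27 / 42.00 = 2.244 mg/L.

S ≈ 2.24 mg/L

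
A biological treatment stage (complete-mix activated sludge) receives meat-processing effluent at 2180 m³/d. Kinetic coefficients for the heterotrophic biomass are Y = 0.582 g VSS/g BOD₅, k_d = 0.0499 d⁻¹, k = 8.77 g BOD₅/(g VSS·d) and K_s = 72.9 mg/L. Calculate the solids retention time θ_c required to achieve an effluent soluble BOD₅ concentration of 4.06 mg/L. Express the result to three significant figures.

θ_c ≈ 4.56 d

At the target effluent, Y k S/(K_s+S) = 0.582×8.77×4.06/76.96 = 0.2693 d⁻¹.
Then 1/θ_c = μ − k_d = 0.2693 − 0.0499 = 0.2194 d⁻¹, giving θ_c = 4.559 d.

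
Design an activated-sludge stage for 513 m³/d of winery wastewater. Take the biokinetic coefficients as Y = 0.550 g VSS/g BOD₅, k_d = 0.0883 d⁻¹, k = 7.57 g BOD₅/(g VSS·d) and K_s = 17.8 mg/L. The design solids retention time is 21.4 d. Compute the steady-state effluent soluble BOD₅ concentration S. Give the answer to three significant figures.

Effluent substrate depends only on kinetics and SRT: S = K_s(1 + k_d θ_c) / [θ_c(Yk − k_d) − 1] = 17.8 × (1 + 0.0883 × 21.4) / [21.4 × (0.550 × 7.57 − 0.0883) − 1] = 51.44 / 86.21 = 0.5966 mg/L.

S ≈ 0.597 mg/L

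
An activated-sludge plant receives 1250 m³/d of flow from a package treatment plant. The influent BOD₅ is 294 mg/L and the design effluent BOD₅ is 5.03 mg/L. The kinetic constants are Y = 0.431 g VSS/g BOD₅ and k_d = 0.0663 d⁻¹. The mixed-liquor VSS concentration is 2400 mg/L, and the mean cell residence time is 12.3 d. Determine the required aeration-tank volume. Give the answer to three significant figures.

V ≈ 439 m³

Rearranging the biomass balance for a CMAS with decay, V = Y·Q·ΔS·θ_c / [X·(1+k_d θ_c)] = 0.431 × 1250 × (294 − 5.03) × 12.3 / [2400 × (1 + 0.0663 × 12.3)] = 1.91×10^6 / 4357 = 439.5 m³.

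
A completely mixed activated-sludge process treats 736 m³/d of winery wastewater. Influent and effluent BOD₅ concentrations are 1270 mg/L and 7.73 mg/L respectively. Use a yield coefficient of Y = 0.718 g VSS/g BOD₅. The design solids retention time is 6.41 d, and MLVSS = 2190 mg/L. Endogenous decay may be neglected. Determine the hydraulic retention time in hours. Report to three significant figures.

τ ≈ 63.7 h

V·X = Y·Q·ΔS·θ_c gives V = 0.718 × 736 × (1270 − 7.73) × 6.41 / 2190 = 1952 m³.
Hydraulic retention time τ = V/Q = 1952 / 736 = 2.653 d = 63.67 h.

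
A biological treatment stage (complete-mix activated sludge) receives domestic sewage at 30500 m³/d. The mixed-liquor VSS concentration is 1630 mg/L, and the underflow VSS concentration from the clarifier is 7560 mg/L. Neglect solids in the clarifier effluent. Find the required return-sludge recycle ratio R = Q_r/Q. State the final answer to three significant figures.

Mass balance around the secondary clarifier (neglecting effluent solids): R = X / (X_r − X) = 1630 / (7560 − 1630) = 0.2749.

R ≈ 0.275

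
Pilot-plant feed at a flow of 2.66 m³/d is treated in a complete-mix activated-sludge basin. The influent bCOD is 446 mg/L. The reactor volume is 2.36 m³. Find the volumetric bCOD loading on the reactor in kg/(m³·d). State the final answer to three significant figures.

L_v = Q S₀ / V = 2.66 × 446 × 10⁻³ / 2.360 = 0.5027 kg/(m³·d).

L_v ≈ 0.503 kg bCOD/(m³·d)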